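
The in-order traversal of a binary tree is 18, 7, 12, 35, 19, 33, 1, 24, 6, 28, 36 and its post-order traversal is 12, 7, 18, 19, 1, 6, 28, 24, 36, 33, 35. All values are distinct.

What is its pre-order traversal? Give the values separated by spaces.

The last element of post-order is the root; it splits in-order into left and right subtrees.
Root 35: left subtree has 3 nodes {18, 7, 12}, right has 7 {19, 33, 1, 24, 6, 28, 36}.
  Root 18: left subtree has 0 nodes { }, right has 2 {7, 12}.
    Root 7: left subtree has 0 nodes { }, right has 1 {12}.
  Root 33: left subtree has 1 node {19}, right has 5 {1, 24, 6, 28, 36}.
    Root 36: left subtree has 4 nodes {1, 24, 6, 28}, right has 0 { }.
      Root 24: left subtree has 1 node {1}, right has 2 {6, 28}.
        Root 28: left subtree has 1 node {6}, right has 0 { }.

35 18 7 12 33 19 36 24 1 28 6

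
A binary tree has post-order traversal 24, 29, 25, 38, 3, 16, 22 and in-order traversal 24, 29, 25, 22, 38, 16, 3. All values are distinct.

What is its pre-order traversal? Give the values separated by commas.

22, 25, 29, 24, 16, 38, 3

The last element of post-order is the root; it splits in-order into left and right subtrees.
Root 22: left subtree has 3 nodes {24, 29, 25}, right has 3 {38, 16, 3}.
  Root 25: left subtree has 2 nodes {24, 29}, right has 0 { }.
    Root 29: left subtree has 1 node {24}, right has 0 { }.
  Root 16: left subtree has 1 node {38}, right has 1 {3}.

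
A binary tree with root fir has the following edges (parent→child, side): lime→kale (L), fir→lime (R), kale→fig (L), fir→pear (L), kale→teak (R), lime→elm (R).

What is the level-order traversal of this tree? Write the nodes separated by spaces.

fir pear lime kale elm fig teak

Level-order visits nodes level by level from the root, left to right within each level.
Level 0: fir
Level 1: pear, lime
Level 2: kale, elm
Level 3: fig, teak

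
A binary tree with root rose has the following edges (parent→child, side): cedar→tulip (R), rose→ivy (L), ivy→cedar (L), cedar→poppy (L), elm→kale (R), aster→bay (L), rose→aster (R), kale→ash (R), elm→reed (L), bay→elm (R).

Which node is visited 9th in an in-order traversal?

kale

In-order visits the left subtree, then the node, then the right subtree.
At rose: go left to ivy.
  At ivy: go left to cedar.
    At cedar: go left to poppy.
      poppy is a leaf — visit poppy.
    Visit cedar.
    At cedar: go right to tulip.
      tulip is a leaf — visit tulip.
  Visit ivy.
  At ivy: no right child.
Visit rose.
At rose: go right to aster.
  At aster: go left to bay.
    At bay: no left child.
    Visit bay.
    At bay: go right to elm.
      At elm: go left to reed.
        reed is a leaf — visit reed.
      Visit elm.
      At elm: go right to kale.
        At kale: no left child.
        Visit kale.
        At kale: go right to ash.
          ash is a leaf — visit ash.
  Visit aster.
  At aster: no right child.
Full in-order sequence: poppy, cedar, tulip, ivy, rose, bay, reed, elm, kale, ash, aster.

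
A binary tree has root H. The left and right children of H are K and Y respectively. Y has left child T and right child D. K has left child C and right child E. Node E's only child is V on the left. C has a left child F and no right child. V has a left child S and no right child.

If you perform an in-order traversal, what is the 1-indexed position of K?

3

In-order visits the left subtree, then the node, then the right subtree.
At H: go left to K.
  At K: go left to C.
    At C: go left to F.
      F is a leaf — visit F.
    Visit C.
    At C: no right child.
  Visit K.
  At K: go right to E.
    At E: go left to V.
      At V: go left to S.
        S is a leaf — visit S.
      Visit V.
      At V: no right child.
    Visit E.
    At E: no right child.
Visit H.
At H: go right to Y.
  At Y: go left to T.
    T is a leaf — visit T.
  Visit Y.
  At Y: go right to D.
    D is a leaf — visit D.
Full in-order sequence: F, C, K, S, V, E, H, T, Y, D.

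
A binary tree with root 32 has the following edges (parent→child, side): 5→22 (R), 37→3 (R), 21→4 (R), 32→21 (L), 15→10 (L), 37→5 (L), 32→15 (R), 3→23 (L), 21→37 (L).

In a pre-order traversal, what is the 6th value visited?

Pre-order visits the node, then its left subtree, then its right subtree.
Visit 32.
At 32: go left to 21.
  Visit 21.
  At 21: go left to 37.
    Visit 37.
    At 37: go left to 5.
      Visit 5.
      At 5: no left child.
      At 5: go right to 22.
        22 is a leaf — visit 22.
    At 37: go right to 3.
      Visit 3.
      At 3: go left to 23.
        23 is a leaf — visit 23.
      At 3: no right child.
  At 21: go right to 4.
    4 is a leaf — visit 4.
At 32: go right to 15.
  Visit 15.
  At 15: go left to 10.
    10 is a leaf — visit 10.
  At 15: no right child.
Full pre-order sequence: 32, 21, 37, 5, 22, 3, 23, 4, 15, 10.

3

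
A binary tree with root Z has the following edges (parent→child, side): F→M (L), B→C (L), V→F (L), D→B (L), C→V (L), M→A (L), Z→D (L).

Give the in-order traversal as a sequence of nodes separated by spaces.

In-order visits the left subtree, then the node, then the right subtree.
At Z: go left to D.
  At D: go left to B.
    At B: go left to C.
      At C: go left to V.
        At V: go left to F.
          At F: go left to M.
            At M: go left to A.
              A is a leaf — visit A.
            Visit M.
            At M: no right child.
          Visit F.
          At F: no right child.
        Visit V.
        At V: no right child.
      Visit C.
      At C: no right child.
    Visit B.
    At B: no right child.
  Visit D.
  At D: no right child.
Visit Z.
At Z: no right child.

A M F V C B D Z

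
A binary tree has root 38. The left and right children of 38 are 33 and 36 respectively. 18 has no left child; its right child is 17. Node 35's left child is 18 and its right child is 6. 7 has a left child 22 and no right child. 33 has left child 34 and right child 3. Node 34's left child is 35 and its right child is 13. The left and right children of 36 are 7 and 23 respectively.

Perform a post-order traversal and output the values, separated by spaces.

17 18 6 35 13 34 3 33 22 7 23 36 38

Post-order visits the left subtree, then the right subtree, then the node.
At 38: go left to 33.
  At 33: go left to 34.
    At 34: go left to 35.
      At 35: go left to 18.
        At 18: no left child.
        At 18: go right to 17.
          17 is a leaf — visit 17.
        Visit 18.
      At 35: go right to 6.
        6 is a leaf — visit 6.
      Visit 35.
    At 34: go right to 13.
      13 is a leaf — visit 13.
    Visit 34.
  At 33: go right to 3.
    3 is a leaf — visit 3.
  Visit 33.
At 38: go right to 36.
  At 36: go left to 7.
    At 7: go left to 22.
      22 is a leaf — visit 22.
    At 7: no right child.
    Visit 7.
  At 36: go right to 23.
    23 is a leaf — visit 23.
  Visit 36.
Visit 38.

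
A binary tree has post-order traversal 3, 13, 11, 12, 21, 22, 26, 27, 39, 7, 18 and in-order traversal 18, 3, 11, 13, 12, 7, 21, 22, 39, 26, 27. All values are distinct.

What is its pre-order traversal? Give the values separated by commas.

18, 7, 12, 11, 3, 13, 39, 22, 21, 27, 26

The last element of post-order is the root; it splits in-order into left and right subtrees.
Root 18: left subtree has 0 nodes { }, right has 10 {3, 11, 13, 12, 7, 21, 22, 39, 26, 27}.
  Root 7: left subtree has 4 nodes {3, 11, 13, 12}, right has 5 {21, 22, 39, 26, 27}.
    Root 12: left subtree has 3 nodes {3, 11, 13}, right has 0 { }.
      Root 11: left subtree has 1 node {3}, right has 1 {13}.
    Root 39: left subtree has 2 nodes {21, 22}, right has 2 {26, 27}.
      Root 22: left subtree has 1 node {21}, right has 0 { }.
      Root 27: left subtree has 1 node {26}, right has 0 { }.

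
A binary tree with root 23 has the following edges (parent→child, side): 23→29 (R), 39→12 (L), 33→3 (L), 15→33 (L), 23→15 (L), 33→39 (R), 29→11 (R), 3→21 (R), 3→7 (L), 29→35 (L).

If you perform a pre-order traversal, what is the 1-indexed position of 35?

Pre-order visits the node, then its left subtree, then its right subtree.
Visit 23.
At 23: go left to 15.
  Visit 15.
  At 15: go left to 33.
    Visit 33.
    At 33: go left to 3.
      Visit 3.
      At 3: go left to 7.
        7 is a leaf — visit 7.
      At 3: go right to 21.
        21 is a leaf — visit 21.
    At 33: go right to 39.
      Visit 39.
      At 39: go left to 12.
        12 is a leaf — visit 12.
      At 39: no right child.
  At 15: no right child.
At 23: go right to 29.
  Visit 29.
  At 29: go left to 35.
    35 is a leaf — visit 35.
  At 29: go right to 11.
    11 is a leaf — visit 11.
Full pre-order sequence: 23, 15, 33, 3, 7, 21, 39, 12, 29, 35, 11.

10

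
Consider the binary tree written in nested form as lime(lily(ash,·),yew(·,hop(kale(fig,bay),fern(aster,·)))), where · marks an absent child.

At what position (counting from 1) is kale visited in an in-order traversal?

In-order visits the left subtree, then the node, then the right subtree.
At lime: go left to lily.
  At lily: go left to ash.
    ash is a leaf — visit ash.
  Visit lily.
  At lily: no right child.
Visit lime.
At lime: go right to yew.
  At yew: no left child.
  Visit yew.
  At yew: go right to hop.
    At hop: go left to kale.
      At kale: go left to fig.
        fig is a leaf — visit fig.
      Visit kale.
      At kale: go right to bay.
        bay is a leaf — visit bay.
    Visit hop.
    At hop: go right to fern.
      At fern: go left to aster.
        aster is a leaf — visit aster.
      Visit fern.
      At fern: no right child.
Full in-order sequence: ash, lily, lime, yew, fig, kale, bay, hop, aster, fern.

6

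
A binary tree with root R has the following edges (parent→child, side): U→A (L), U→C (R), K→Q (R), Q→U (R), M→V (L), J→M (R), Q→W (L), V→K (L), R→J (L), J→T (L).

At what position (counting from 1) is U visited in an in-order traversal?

In-order visits the left subtree, then the node, then the right subtree.
At R: go left to J.
  At J: go left to T.
    T is a leaf — visit T.
  Visit J.
  At J: go right to M.
    At M: go left to V.
      At V: go left to K.
        At K: no left child.
        Visit K.
        At K: go right to Q.
          At Q: go left to W.
            W is a leaf — visit W.
          Visit Q.
          At Q: go right to U.
            At U: go left to A.
              A is a leaf — visit A.
            Visit U.
            At U: go right to C.
              C is a leaf — visit C.
      Visit V.
      At V: no right child.
    Visit M.
    At M: no right child.
Visit R.
At R: no right child.
Full in-order sequence: T, J, K, W, Q, A, U, C, V, M, R.

7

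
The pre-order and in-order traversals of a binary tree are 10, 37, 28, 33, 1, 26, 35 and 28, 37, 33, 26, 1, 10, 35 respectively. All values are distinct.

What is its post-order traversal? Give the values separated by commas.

28, 26, 1, 33, 37, 35, 10

The first element of pre-order is the root; it splits in-order into left and right subtrees.
Root 10: left subtree has 5 nodes {28, 37, 33, 26, 1}, right has 1 {35}.
  Root 37: left subtree has 1 node {28}, right has 3 {33, 26, 1}.
    Root 33: left subtree has 0 nodes { }, right has 2 {26, 1}.
      Root 1: left subtree has 1 node {26}, right has 0 { }.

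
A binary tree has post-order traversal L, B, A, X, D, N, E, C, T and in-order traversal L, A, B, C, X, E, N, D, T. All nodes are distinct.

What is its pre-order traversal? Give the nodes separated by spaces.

T C A L B E X N D

The last element of post-order is the root; it splits in-order into left and right subtrees.
Root T: left subtree has 8 nodes {L, A, B, C, X, E, N, D}, right has 0 { }.
  Root C: left subtree has 3 nodes {L, A, B}, right has 4 {X, E, N, D}.
    Root A: left subtree has 1 node {L}, right has 1 {B}.
    Root E: left subtree has 1 node {X}, right has 2 {N, D}.
      Root N: left subtree has 0 nodes { }, right has 1 {D}.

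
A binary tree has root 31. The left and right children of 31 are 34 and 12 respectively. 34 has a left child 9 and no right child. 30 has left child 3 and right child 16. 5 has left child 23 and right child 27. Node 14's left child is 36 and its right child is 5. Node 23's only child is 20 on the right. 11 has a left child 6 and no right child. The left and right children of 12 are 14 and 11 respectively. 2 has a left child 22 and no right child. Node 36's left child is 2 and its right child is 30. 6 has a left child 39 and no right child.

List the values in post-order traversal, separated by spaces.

Post-order visits the left subtree, then the right subtree, then the node.
At 31: go left to 34.
  At 34: go left to 9.
    9 is a leaf — visit 9.
  At 34: no right child.
  Visit 34.
At 31: go right to 12.
  At 12: go left to 14.
    At 14: go left to 36.
      At 36: go left to 2.
        At 2: go left to 22.
          22 is a leaf — visit 22.
        At 2: no right child.
        Visit 2.
      At 36: go right to 30.
        At 30: go left to 3.
          3 is a leaf — visit 3.
        At 30: go right to 16.
          16 is a leaf — visit 16.
        Visit 30.
      Visit 36.
    At 14: go right to 5.
      At 5: go left to 23.
        At 23: no left child.
        At 23: go right to 20.
          20 is a leaf — visit 20.
        Visit 23.
      At 5: go right to 27.
        27 is a leaf — visit 27.
      Visit 5.
    Visit 14.
  At 12: go right to 11.
    At 11: go left to 6.
      At 6: go left to 39.
        39 is a leaf — visit 39.
      At 6: no right child.
      Visit 6.
    At 11: no right child.
    Visit 11.
  Visit 12.
Visit 31.

9 34 22 2 3 16 30 36 20 23 27 5 14 39 6 11 12 31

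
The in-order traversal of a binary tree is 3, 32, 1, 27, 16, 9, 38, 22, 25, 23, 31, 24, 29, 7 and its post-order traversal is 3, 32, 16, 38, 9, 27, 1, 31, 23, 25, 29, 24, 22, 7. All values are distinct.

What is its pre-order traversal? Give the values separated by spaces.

7 22 1 32 3 27 9 16 38 24 25 23 31 29

The last element of post-order is the root; it splits in-order into left and right subtrees.
Root 7: left subtree has 13 nodes {3, 32, 1, 27, 16, 9, 38, 22, 25, 23, 31, 24, 29}, right has 0 { }.
  Root 22: left subtree has 7 nodes {3, 32, 1, 27, 16, 9, 38}, right has 5 {25, 23, 31, 24, 29}.
    Root 1: left subtree has 2 nodes {3, 32}, right has 4 {27, 16, 9, 38}.
      Root 32: left subtree has 1 node {3}, right has 0 { }.
      Root 27: left subtree has 0 nodes { }, right has 3 {16, 9, 38}.
        Root 9: left subtree has 1 node {16}, right has 1 {38}.
    Root 24: left subtree has 3 nodes {25, 23, 31}, right has 1 {29}.
      Root 25: left subtree has 0 nodes { }, right has 2 {23, 31}.
        Root 23: left subtree has 0 nodes { }, right has 1 {31}.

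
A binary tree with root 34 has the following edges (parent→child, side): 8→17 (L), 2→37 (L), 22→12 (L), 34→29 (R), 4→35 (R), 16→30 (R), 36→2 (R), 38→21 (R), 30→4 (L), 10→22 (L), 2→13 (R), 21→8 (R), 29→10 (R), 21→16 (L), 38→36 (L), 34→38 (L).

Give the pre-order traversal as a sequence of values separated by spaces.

Pre-order visits the node, then its left subtree, then its right subtree.
Visit 34.
At 34: go left to 38.
  Visit 38.
  At 38: go left to 36.
    Visit 36.
    At 36: no left child.
    At 36: go right to 2.
      Visit 2.
      At 2: go left to 37.
        37 is a leaf — visit 37.
      At 2: go right to 13.
        13 is a leaf — visit 13.
  At 38: go right to 21.
    Visit 21.
    At 21: go left to 16.
      Visit 16.
      At 16: no left child.
      At 16: go right to 30.
        Visit 30.
        At 30: go left to 4.
          Visit 4.
          At 4: no left child.
          At 4: go right to 35.
            35 is a leaf — visit 35.
        At 30: no right child.
    At 21: go right to 8.
      Visit 8.
      At 8: go left to 17.
        17 is a leaf — visit 17.
      At 8: no right child.
At 34: go right to 29.
  Visit 29.
  At 29: no left child.
  At 29: go right to 10.
    Visit 10.
    At 10: go left to 22.
      Visit 22.
      At 22: go left to 12.
        12 is a leaf — visit 12.
      At 22: no right child.
    At 10: no right child.

34 38 36 2 37 13 21 16 30 4 35 8 17 29 10 22 12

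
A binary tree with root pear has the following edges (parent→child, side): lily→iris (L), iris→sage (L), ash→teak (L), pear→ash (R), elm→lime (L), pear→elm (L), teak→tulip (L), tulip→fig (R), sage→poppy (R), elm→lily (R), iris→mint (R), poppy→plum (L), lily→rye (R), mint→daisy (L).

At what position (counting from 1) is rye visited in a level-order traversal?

Level-order visits nodes level by level from the root, left to right within each level.
Level 0: pear
Level 1: elm, ash
Level 2: lime, lily, teak
Level 3: iris, rye, tulip
Level 4: sage, mint, fig
Level 5: poppy, daisy
Level 6: plum
Full level-order sequence: pear, elm, ash, lime, lily, teak, iris, rye, tulip, sage, mint, fig, poppy, daisy, plum.

8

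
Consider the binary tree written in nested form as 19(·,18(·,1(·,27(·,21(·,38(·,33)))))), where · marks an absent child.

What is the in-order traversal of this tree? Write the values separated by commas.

In-order visits the left subtree, then the node, then the right subtree.
At 19: no left child.
Visit 19.
At 19: go right to 18.
  At 18: no left child.
  Visit 18.
  At 18: go right to 1.
    At 1: no left child.
    Visit 1.
    At 1: go right to 27.
      At 27: no left child.
      Visit 27.
      At 27: go right to 21.
        At 21: no left child.
        Visit 21.
        At 21: go right to 38.
          At 38: no left child.
          Visit 38.
          At 38: go right to 33.
            33 is a leaf — visit 33.

19, 18, 1, 27, 21, 38, 33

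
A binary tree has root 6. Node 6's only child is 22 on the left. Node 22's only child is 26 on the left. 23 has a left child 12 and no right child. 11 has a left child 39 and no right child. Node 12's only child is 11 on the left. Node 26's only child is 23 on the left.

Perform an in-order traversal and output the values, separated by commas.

In-order visits the left subtree, then the node, then the right subtree.
At 6: go left to 22.
  At 22: go left to 26.
    At 26: go left to 23.
      At 23: go left to 12.
        At 12: go left to 11.
          At 11: go left to 39.
            39 is a leaf — visit 39.
          Visit 11.
          At 11: no right child.
        Visit 12.
        At 12: no right child.
      Visit 23.
      At 23: no right child.
    Visit 26.
    At 26: no right child.
  Visit 22.
  At 22: no right child.
Visit 6.
At 6: no right child.

39, 11, 12, 23, 26, 22, 6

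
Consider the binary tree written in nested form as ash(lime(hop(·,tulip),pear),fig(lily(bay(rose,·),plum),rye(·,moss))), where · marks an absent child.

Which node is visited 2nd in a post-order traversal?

hop

Post-order visits the left subtree, then the right subtree, then the node.
At ash: go left to lime.
  At lime: go left to hop.
    At hop: no left child.
    At hop: go right to tulip.
      tulip is a leaf — visit tulip.
    Visit hop.
  At lime: go right to pear.
    pear is a leaf — visit pear.
  Visit lime.
At ash: go right to fig.
  At fig: go left to lily.
    At lily: go left to bay.
      At bay: go left to rose.
        rose is a leaf — visit rose.
      At bay: no right child.
      Visit bay.
    At lily: go right to plum.
      plum is a leaf — visit plum.
    Visit lily.
  At fig: go right to rye.
    At rye: no left child.
    At rye: go right to moss.
      moss is a leaf — visit moss.
    Visit rye.
  Visit fig.
Visit ash.
Full post-order sequence: tulip, hop, pear, lime, rose, bay, plum, lily, moss, rye, fig, ash.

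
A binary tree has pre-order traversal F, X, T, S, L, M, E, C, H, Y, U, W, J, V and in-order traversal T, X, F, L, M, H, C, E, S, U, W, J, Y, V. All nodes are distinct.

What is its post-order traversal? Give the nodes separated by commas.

T, X, H, C, E, M, L, J, W, U, V, Y, S, F

The first element of pre-order is the root; it splits in-order into left and right subtrees.
Root F: left subtree has 2 nodes {T, X}, right has 11 {L, M, H, C, E, S, U, W, J, Y, V}.
  Root X: left subtree has 1 node {T}, right has 0 { }.
  Root S: left subtree has 5 nodes {L, M, H, C, E}, right has 5 {U, W, J, Y, V}.
    Root L: left subtree has 0 nodes { }, right has 4 {M, H, C, E}.
      Root M: left subtree has 0 nodes { }, right has 3 {H, C, E}.
        Root E: left subtree has 2 nodes {H, C}, right has 0 { }.
          Root C: left subtree has 1 node {H}, right has 0 { }.
    Root Y: left subtree has 3 nodes {U, W, J}, right has 1 {V}.
      Root U: left subtree has 0 nodes { }, right has 2 {W, J}.
        Root W: left subtree has 0 nodes { }, right has 1 {J}.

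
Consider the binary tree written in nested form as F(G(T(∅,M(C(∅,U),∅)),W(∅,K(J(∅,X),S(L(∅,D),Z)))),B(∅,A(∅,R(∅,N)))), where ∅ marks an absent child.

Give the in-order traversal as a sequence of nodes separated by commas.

T, C, U, M, G, W, J, X, K, L, D, S, Z, F, B, A, R, N

In-order visits the left subtree, then the node, then the right subtree.
At F: go left to G.
  At G: go left to T.
    At T: no left child.
    Visit T.
    At T: go right to M.
      At M: go left to C.
        At C: no left child.
        Visit C.
        At C: go right to U.
          U is a leaf — visit U.
      Visit M.
      At M: no right child.
  Visit G.
  At G: go right to W.
    At W: no left child.
    Visit W.
    At W: go right to K.
      At K: go left to J.
        At J: no left child.
        Visit J.
        At J: go right to X.
          X is a leaf — visit X.
      Visit K.
      At K: go right to S.
        At S: go left to L.
          At L: no left child.
          Visit L.
          At L: go right to D.
            D is a leaf — visit D.
        Visit S.
        At S: go right to Z.
          Z is a leaf — visit Z.
Visit F.
At F: go right to B.
  At B: no left child.
  Visit B.
  At B: go right to A.
    At A: no left child.
    Visit A.
    At A: go right to R.
      At R: no left child.
      Visit R.
      At R: go right to N.
        N is a leaf — visit N.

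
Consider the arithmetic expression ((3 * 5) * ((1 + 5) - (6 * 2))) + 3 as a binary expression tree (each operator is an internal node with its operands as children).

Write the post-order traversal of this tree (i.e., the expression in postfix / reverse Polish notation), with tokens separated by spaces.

3 5 * 1 5 + 6 2 * - * 3 +

Post-order on an expression tree gives postfix notation: for each operator, emit left operand, right operand, then the operator.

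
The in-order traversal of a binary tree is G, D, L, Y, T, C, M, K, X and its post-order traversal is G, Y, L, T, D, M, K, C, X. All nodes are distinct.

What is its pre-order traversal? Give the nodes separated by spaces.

The last element of post-order is the root; it splits in-order into left and right subtrees.
Root X: left subtree has 8 nodes {G, D, L, Y, T, C, M, K}, right has 0 { }.
  Root C: left subtree has 5 nodes {G, D, L, Y, T}, right has 2 {M, K}.
    Root D: left subtree has 1 node {G}, right has 3 {L, Y, T}.
      Root T: left subtree has 2 nodes {L, Y}, right has 0 { }.
        Root L: left subtree has 0 nodes { }, right has 1 {Y}.
    Root K: left subtree has 1 node {M}, right has 0 { }.

X C D G T L Y K M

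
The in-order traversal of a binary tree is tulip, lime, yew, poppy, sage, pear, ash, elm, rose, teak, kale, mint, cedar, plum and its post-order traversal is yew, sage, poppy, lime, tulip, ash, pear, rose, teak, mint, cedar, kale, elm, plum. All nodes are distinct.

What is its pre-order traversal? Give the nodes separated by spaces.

The last element of post-order is the root; it splits in-order into left and right subtrees.
Root plum: left subtree has 13 nodes {tulip, lime, yew, poppy, sage, pear, ash, elm, rose, teak, kale, mint, cedar}, right has 0 { }.
  Root elm: left subtree has 7 nodes {tulip, lime, yew, poppy, sage, pear, ash}, right has 5 {rose, teak, kale, mint, cedar}.
    Root pear: left subtree has 5 nodes {tulip, lime, yew, poppy, sage}, right has 1 {ash}.
      Root tulip: left subtree has 0 nodes { }, right has 4 {lime, yew, poppy, sage}.
        Root lime: left subtree has 0 nodes { }, right has 3 {yew, poppy, sage}.
          Root poppy: left subtree has 1 node {yew}, right has 1 {sage}.
    Root kale: left subtree has 2 nodes {rose, teak}, right has 2 {mint, cedar}.
      Root teak: left subtree has 1 node {rose}, right has 0 { }.
      Root cedar: left subtree has 1 node {mint}, right has 0 { }.

plum elm pear tulip lime poppy yew sage ash kale teak rose cedar mint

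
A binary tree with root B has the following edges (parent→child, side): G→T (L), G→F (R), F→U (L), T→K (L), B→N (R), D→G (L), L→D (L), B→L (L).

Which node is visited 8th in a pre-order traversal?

Pre-order visits the node, then its left subtree, then its right subtree.
Visit B.
At B: go left to L.
  Visit L.
  At L: go left to D.
    Visit D.
    At D: go left to G.
      Visit G.
      At G: go left to T.
        Visit T.
        At T: go left to K.
          K is a leaf — visit K.
        At T: no right child.
      At G: go right to F.
        Visit F.
        At F: go left to U.
          U is a leaf — visit U.
        At F: no right child.
    At D: no right child.
  At L: no right child.
At B: go right to N.
  N is a leaf — visit N.
Full pre-order sequence: B, L, D, G, T, K, F, U, N.

U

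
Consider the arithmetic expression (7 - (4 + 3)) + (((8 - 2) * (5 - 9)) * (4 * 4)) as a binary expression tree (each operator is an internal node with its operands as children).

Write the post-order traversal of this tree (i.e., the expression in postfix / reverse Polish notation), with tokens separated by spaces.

7 4 3 + - 8 2 - 5 9 - * 4 4 * * +

Post-order on an expression tree gives postfix notation: for each operator, emit left operand, right operand, then the operator.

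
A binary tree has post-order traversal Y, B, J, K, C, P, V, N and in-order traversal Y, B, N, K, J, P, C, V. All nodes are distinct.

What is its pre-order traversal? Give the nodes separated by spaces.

N B Y V P K J C

The last element of post-order is the root; it splits in-order into left and right subtrees.
Root N: left subtree has 2 nodes {Y, B}, right has 5 {K, J, P, C, V}.
  Root B: left subtree has 1 node {Y}, right has 0 { }.
  Root V: left subtree has 4 nodes {K, J, P, C}, right has 0 { }.
    Root P: left subtree has 2 nodes {K, J}, right has 1 {C}.
      Root K: left subtree has 0 nodes { }, right has 1 {J}.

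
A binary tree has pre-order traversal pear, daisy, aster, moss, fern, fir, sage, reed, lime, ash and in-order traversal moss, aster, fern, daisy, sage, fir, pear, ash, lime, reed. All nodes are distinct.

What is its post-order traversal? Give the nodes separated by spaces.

The first element of pre-order is the root; it splits in-order into left and right subtrees.
Root pear: left subtree has 6 nodes {moss, aster, fern, daisy, sage, fir}, right has 3 {ash, lime, reed}.
  Root daisy: left subtree has 3 nodes {moss, aster, fern}, right has 2 {sage, fir}.
    Root aster: left subtree has 1 node {moss}, right has 1 {fern}.
    Root fir: left subtree has 1 node {sage}, right has 0 { }.
  Root reed: left subtree has 2 nodes {ash, lime}, right has 0 { }.
    Root lime: left subtree has 1 node {ash}, right has 0 { }.

moss fern aster sage fir daisy ash lime reed pear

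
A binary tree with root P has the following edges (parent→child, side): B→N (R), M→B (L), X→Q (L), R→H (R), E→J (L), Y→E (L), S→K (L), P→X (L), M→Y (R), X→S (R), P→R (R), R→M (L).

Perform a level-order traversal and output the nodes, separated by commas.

P, X, R, Q, S, M, H, K, B, Y, N, E, J

Level-order visits nodes level by level from the root, left to right within each level.
Level 0: P
Level 1: X, R
Level 2: Q, S, M, H
Level 3: K, B, Y
Level 4: N, E
Level 5: J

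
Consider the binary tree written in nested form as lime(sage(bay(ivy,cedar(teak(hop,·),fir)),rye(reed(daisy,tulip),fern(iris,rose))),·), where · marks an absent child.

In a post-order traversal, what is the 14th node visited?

Post-order visits the left subtree, then the right subtree, then the node.
At lime: go left to sage.
  At sage: go left to bay.
    At bay: go left to ivy.
      ivy is a leaf — visit ivy.
    At bay: go right to cedar.
      At cedar: go left to teak.
        At teak: go left to hop.
          hop is a leaf — visit hop.
        At teak: no right child.
        Visit teak.
      At cedar: go right to fir.
        fir is a leaf — visit fir.
      Visit cedar.
    Visit bay.
  At sage: go right to rye.
    At rye: go left to reed.
      At reed: go left to daisy.
        daisy is a leaf — visit daisy.
      At reed: go right to tulip.
        tulip is a leaf — visit tulip.
      Visit reed.
    At rye: go right to fern.
      At fern: go left to iris.
        iris is a leaf — visit iris.
      At fern: go right to rose.
        rose is a leaf — visit rose.
      Visit fern.
    Visit rye.
  Visit sage.
At lime: no right child.
Visit lime.
Full post-order sequence: ivy, hop, teak, fir, cedar, bay, daisy, tulip, reed, iris, rose, fern, rye, sage, lime.

sage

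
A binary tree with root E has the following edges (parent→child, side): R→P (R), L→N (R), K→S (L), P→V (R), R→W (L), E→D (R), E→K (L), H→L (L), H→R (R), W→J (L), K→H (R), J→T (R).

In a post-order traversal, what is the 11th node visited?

K

Post-order visits the left subtree, then the right subtree, then the node.
At E: go left to K.
  At K: go left to S.
    S is a leaf — visit S.
  At K: go right to H.
    At H: go left to L.
      At L: no left child.
      At L: go right to N.
        N is a leaf — visit N.
      Visit L.
    At H: go right to R.
      At R: go left to W.
        At W: go left to J.
          At J: no left child.
          At J: go right to T.
            T is a leaf — visit T.
          Visit J.
        At W: no right child.
        Visit W.
      At R: go right to P.
        At P: no left child.
        At P: go right to V.
          V is a leaf — visit V.
        Visit P.
      Visit R.
    Visit H.
  Visit K.
At E: go right to D.
  D is a leaf — visit D.
Visit E.
Full post-order sequence: S, N, L, T, J, W, V, P, R, H, K, D, E.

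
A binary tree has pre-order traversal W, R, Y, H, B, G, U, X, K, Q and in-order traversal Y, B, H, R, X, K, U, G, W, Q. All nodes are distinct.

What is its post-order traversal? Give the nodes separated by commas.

The first element of pre-order is the root; it splits in-order into left and right subtrees.
Root W: left subtree has 8 nodes {Y, B, H, R, X, K, U, G}, right has 1 {Q}.
  Root R: left subtree has 3 nodes {Y, B, H}, right has 4 {X, K, U, G}.
    Root Y: left subtree has 0 nodes { }, right has 2 {B, H}.
      Root H: left subtree has 1 node {B}, right has 0 { }.
    Root G: left subtree has 3 nodes {X, K, U}, right has 0 { }.
      Root U: left subtree has 2 nodes {X, K}, right has 0 { }.
        Root X: left subtree has 0 nodes { }, right has 1 {K}.

B, H, Y, K, X, U, G, R, Q, W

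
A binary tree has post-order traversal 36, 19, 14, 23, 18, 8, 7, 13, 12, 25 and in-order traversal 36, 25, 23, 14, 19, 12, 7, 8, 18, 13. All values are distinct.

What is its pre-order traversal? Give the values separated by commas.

25, 36, 12, 23, 14, 19, 13, 7, 8, 18

The last element of post-order is the root; it splits in-order into left and right subtrees.
Root 25: left subtree has 1 node {36}, right has 8 {23, 14, 19, 12, 7, 8, 18, 13}.
  Root 12: left subtree has 3 nodes {23, 14, 19}, right has 4 {7, 8, 18, 13}.
    Root 23: left subtree has 0 nodes { }, right has 2 {14, 19}.
      Root 14: left subtree has 0 nodes { }, right has 1 {19}.
    Root 13: left subtree has 3 nodes {7, 8, 18}, right has 0 { }.
      Root 7: left subtree has 0 nodes { }, right has 2 {8, 18}.
        Root 8: left subtree has 0 nodes { }, right has 1 {18}.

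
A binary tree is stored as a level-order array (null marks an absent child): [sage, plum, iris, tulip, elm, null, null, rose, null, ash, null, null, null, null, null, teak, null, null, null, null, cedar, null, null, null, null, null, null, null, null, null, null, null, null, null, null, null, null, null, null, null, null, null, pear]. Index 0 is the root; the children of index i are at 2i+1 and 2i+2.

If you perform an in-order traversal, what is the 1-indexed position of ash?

5

In-order visits the left subtree, then the node, then the right subtree.
At sage: go left to plum.
  At plum: go left to tulip.
    At tulip: go left to rose.
      At rose: go left to teak.
        teak is a leaf — visit teak.
      Visit rose.
      At rose: no right child.
    Visit tulip.
    At tulip: no right child.
  Visit plum.
  At plum: go right to elm.
    At elm: go left to ash.
      At ash: no left child.
      Visit ash.
      At ash: go right to cedar.
        At cedar: no left child.
        Visit cedar.
        At cedar: go right to pear.
          pear is a leaf — visit pear.
    Visit elm.
    At elm: no right child.
Visit sage.
At sage: go right to iris.
  iris is a leaf — visit iris.
Full in-order sequence: teak, rose, tulip, plum, ash, cedar, pear, elm, sage, iris.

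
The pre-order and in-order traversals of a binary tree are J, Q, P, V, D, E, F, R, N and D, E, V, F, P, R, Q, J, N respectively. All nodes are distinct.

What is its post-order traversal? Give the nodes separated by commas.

The first element of pre-order is the root; it splits in-order into left and right subtrees.
Root J: left subtree has 7 nodes {D, E, V, F, P, R, Q}, right has 1 {N}.
  Root Q: left subtree has 6 nodes {D, E, V, F, P, R}, right has 0 { }.
    Root P: left subtree has 4 nodes {D, E, V, F}, right has 1 {R}.
      Root V: left subtree has 2 nodes {D, E}, right has 1 {F}.
        Root D: left subtree has 0 nodes { }, right has 1 {E}.

E, D, F, V, R, P, Q, N, J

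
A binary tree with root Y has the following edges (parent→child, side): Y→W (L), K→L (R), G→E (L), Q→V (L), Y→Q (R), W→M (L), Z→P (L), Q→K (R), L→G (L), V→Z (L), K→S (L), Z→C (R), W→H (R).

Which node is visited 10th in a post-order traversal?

Post-order visits the left subtree, then the right subtree, then the node.
At Y: go left to W.
  At W: go left to M.
    M is a leaf — visit M.
  At W: go right to H.
    H is a leaf — visit H.
  Visit W.
At Y: go right to Q.
  At Q: go left to V.
    At V: go left to Z.
      At Z: go left to P.
        P is a leaf — visit P.
      At Z: go right to C.
        C is a leaf — visit C.
      Visit Z.
    At V: no right child.
    Visit V.
  At Q: go right to K.
    At K: go left to S.
      S is a leaf — visit S.
    At K: go right to L.
      At L: go left to G.
        At G: go left to E.
          E is a leaf — visit E.
        At G: no right child.
        Visit G.
      At L: no right child.
      Visit L.
    Visit K.
  Visit Q.
Visit Y.
Full post-order sequence: M, H, W, P, C, Z, V, S, E, G, L, K, Q, Y.

G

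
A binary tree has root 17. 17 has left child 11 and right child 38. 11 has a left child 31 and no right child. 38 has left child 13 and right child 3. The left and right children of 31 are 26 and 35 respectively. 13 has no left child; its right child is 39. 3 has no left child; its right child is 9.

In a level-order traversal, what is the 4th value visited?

31

Level-order visits nodes level by level from the root, left to right within each level.
Level 0: 17
Level 1: 11, 38
Level 2: 31, 13, 3
Level 3: 26, 35, 39, 9
Full level-order sequence: 17, 11, 38, 31, 13, 3, 26, 35, 39, 9.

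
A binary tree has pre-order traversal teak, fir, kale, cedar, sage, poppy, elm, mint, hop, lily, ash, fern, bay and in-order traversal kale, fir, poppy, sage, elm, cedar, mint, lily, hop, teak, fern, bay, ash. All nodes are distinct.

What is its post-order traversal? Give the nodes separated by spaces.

kale poppy elm sage lily hop mint cedar fir bay fern ash teak

The first element of pre-order is the root; it splits in-order into left and right subtrees.
Root teak: left subtree has 9 nodes {kale, fir, poppy, sage, elm, cedar, mint, lily, hop}, right has 3 {fern, bay, ash}.
  Root fir: left subtree has 1 node {kale}, right has 7 {poppy, sage, elm, cedar, mint, lily, hop}.
    Root cedar: left subtree has 3 nodes {poppy, sage, elm}, right has 3 {mint, lily, hop}.
      Root sage: left subtree has 1 node {poppy}, right has 1 {elm}.
      Root mint: left subtree has 0 nodes { }, right has 2 {lily, hop}.
        Root hop: left subtree has 1 node {lily}, right has 0 { }.
  Root ash: left subtree has 2 nodes {fern, bay}, right has 0 { }.
    Root fern: left subtree has 0 nodes { }, right has 1 {bay}.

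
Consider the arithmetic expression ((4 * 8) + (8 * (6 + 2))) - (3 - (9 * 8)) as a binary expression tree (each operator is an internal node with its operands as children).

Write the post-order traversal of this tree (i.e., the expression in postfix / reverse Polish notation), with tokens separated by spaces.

Post-order on an expression tree gives postfix notation: for each operator, emit left operand, right operand, then the operator.

4 8 * 8 6 2 + * + 3 9 8 * - -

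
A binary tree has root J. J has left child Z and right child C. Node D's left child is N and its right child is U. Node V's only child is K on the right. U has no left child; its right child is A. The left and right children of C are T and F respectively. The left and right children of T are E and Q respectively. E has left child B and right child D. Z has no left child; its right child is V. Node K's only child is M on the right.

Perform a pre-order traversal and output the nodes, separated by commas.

Pre-order visits the node, then its left subtree, then its right subtree.
Visit J.
At J: go left to Z.
  Visit Z.
  At Z: no left child.
  At Z: go right to V.
    Visit V.
    At V: no left child.
    At V: go right to K.
      Visit K.
      At K: no left child.
      At K: go right to M.
        M is a leaf — visit M.
At J: go right to C.
  Visit C.
  At C: go left to T.
    Visit T.
    At T: go left to E.
      Visit E.
      At E: go left to B.
        B is a leaf — visit B.
      At E: go right to D.
        Visit D.
        At D: go left to N.
          N is a leaf — visit N.
        At D: go right to U.
          Visit U.
          At U: no left child.
          At U: go right to A.
            A is a leaf — visit A.
    At T: go right to Q.
      Q is a leaf — visit Q.
  At C: go right to F.
    F is a leaf — visit F.

J, Z, V, K, M, C, T, E, B, D, N, U, A, Q, F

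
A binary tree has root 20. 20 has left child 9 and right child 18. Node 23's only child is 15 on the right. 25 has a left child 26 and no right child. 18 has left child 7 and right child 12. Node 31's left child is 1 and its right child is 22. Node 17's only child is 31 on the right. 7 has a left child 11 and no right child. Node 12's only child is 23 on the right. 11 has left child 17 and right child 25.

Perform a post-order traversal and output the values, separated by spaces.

9 1 22 31 17 26 25 11 7 15 23 12 18 20

Post-order visits the left subtree, then the right subtree, then the node.
At 20: go left to 9.
  9 is a leaf — visit 9.
At 20: go right to 18.
  At 18: go left to 7.
    At 7: go left to 11.
      At 11: go left to 17.
        At 17: no left child.
        At 17: go right to 31.
          At 31: go left to 1.
            1 is a leaf — visit 1.
          At 31: go right to 22.
            22 is a leaf — visit 22.
          Visit 31.
        Visit 17.
      At 11: go right to 25.
        At 25: go left to 26.
          26 is a leaf — visit 26.
        At 25: no right child.
        Visit 25.
      Visit 11.
    At 7: no right child.
    Visit 7.
  At 18: go right to 12.
    At 12: no left child.
    At 12: go right to 23.
      At 23: no left child.
      At 23: go right to 15.
        15 is a leaf — visit 15.
      Visit 23.
    Visit 12.
  Visit 18.
Visit 20.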